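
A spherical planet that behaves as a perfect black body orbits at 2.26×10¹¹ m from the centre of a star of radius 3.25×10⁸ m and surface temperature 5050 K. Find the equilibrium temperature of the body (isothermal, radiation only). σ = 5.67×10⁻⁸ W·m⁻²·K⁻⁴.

T ≈ 135 K

The star's surface emits σT_*⁴; at distance d the flux is S = σT_*⁴(R_*/d)².
S = 5.67×10⁻⁸·(5050)⁴·(3.25×10⁸/2.26×10¹¹)² = 76.26 W/m².
For an isothermal sphere T⁴ = (1−a)S/(4σ) = 3.362×10⁸ K⁴.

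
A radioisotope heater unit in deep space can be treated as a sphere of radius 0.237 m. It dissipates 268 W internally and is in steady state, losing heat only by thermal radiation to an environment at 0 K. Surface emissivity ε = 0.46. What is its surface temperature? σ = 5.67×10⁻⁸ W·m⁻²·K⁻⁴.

T ≈ 347 K

Steady state: internal power = radiated power, P = εσA T⁴.
Radiating area A = 4πr² = 0.7058 m².
T⁴ = P/(εσA) = 268/(0.46·5.67×10⁻⁸·0.7058) = 1.456×10¹⁰ K⁴.
T = (1.456×10¹⁰)^(1/4).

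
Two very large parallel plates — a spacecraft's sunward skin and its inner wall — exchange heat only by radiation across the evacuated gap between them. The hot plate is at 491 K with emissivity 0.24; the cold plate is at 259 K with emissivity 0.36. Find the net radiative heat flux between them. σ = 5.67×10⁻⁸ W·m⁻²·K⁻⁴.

q ≈ 511 W/m²

For two infinite grey parallel plates, q = σ(T₁⁴ − T₂⁴)/(1/ε₁ + 1/ε₂ − 1).
T₁⁴ − T₂⁴ = 5.812×10¹⁰ − 4.500×10⁹ = 5.362×10¹⁰ K⁴.
1/ε₁ + 1/ε₂ − 1 = 4.167 + 2.778 − 1 = 5.944.
q = 5.67×10⁻⁸ × 5.362×10¹⁰ / 5.944.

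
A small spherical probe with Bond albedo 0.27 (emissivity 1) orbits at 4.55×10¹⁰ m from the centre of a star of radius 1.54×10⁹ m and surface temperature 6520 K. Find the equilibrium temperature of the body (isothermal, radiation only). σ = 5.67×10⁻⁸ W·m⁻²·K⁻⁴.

The star's surface emits σT_*⁴; at distance d the flux is S = σT_*⁴(R_*/d)².
S = 5.67×10⁻⁸·(6520)⁴·(1.54×10⁹/4.55×10¹⁰)² = 1.174×10⁵ W/m².
For an isothermal sphere T⁴ = (1−a)S/(4σ) = 3.778×10¹¹ K⁴.

T ≈ 784 K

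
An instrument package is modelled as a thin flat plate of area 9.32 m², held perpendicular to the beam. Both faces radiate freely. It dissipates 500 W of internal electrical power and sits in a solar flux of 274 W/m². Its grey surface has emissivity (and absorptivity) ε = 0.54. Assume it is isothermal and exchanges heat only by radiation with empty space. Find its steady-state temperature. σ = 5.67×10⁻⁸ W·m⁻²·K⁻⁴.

T ≈ 240 K

At steady state, absorbed solar power + internal power = radiated power.
Absorbed: α·S·A_cross = 0.54·274·9.320 = 1379 W (cross-section A).
Total input = 1379 + 500 = 1879 W.
Radiated: εσ·A_surf·T⁴ with A_surf = 2A = 18.64 m².
T⁴ = 1879/(0.54·5.67×10⁻⁸·18.64) = 3.292×10⁹ K⁴.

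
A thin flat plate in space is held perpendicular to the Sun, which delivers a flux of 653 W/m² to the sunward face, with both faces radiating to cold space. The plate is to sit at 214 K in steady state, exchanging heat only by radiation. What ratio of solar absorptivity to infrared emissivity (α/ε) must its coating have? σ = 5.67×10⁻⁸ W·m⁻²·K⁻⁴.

Balance: αS·A = εσ·2A·T⁴ ⇒ α/ε = 2σT⁴/S.
α/ε = 2·5.67×10⁻⁸·(214)⁴/653 = 2·5.67×10⁻⁸·2.097×10⁹/653.

α/ε ≈ 0.364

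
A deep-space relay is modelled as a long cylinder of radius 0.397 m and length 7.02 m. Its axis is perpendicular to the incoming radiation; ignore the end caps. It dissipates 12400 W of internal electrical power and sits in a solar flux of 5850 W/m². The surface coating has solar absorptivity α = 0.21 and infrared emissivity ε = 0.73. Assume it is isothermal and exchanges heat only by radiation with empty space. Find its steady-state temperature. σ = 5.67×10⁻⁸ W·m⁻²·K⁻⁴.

At steady state, absorbed solar power + internal power = radiated power.
Absorbed: α·S·A_cross = 0.21·5850·5.574 = 6848 W (cross-section 2rL).
Total input = 6848 + 12400 = 19250 W.
Radiated: εσ·A_surf·T⁴ with A_surf = 2πrL = 17.51 m².
T⁴ = 19250/(0.73·5.67×10⁻⁸·17.51) = 2.656×10¹⁰ K⁴.

T ≈ 404 K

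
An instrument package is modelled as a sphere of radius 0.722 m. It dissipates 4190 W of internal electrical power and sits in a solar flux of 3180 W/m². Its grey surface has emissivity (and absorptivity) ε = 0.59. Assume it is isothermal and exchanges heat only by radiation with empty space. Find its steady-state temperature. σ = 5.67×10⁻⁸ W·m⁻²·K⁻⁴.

At steady state, absorbed solar power + internal power = radiated power.
Absorbed: α·S·A_cross = 0.59·3180·1.638 = 3073 W (cross-section πr²).
Total input = 3073 + 4190 = 7263 W.
Radiated: εσ·A_surf·T⁴ with A_surf = 4πr² = 6.551 m².
T⁴ = 7263/(0.59·5.67×10⁻⁸·6.551) = 3.314×10¹⁰ K⁴.

T ≈ 427 K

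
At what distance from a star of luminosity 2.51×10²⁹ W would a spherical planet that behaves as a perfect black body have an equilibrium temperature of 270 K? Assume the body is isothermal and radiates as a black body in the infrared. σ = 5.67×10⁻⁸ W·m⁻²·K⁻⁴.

For an isothermal black-emitting sphere, (1−a)S·πr² = σ·4πr²·T⁴ ⇒ S = 4σT⁴/(1−a).
S = 4·5.67×10⁻⁸·(270)⁴/1.00 = 1205 W/m².
Flux falls as S = L/(4πd²), so d = √(L/(4πS)) = √(2.51×10²⁹/(4π·1205)).

d ≈ 4.07×10¹² m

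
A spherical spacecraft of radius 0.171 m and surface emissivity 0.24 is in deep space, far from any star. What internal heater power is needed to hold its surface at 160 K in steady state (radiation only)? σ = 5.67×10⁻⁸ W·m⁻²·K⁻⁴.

P ≈ 3.28 W

P = εσ·4πr²·T⁴.
4πr² = 0.3675 m²; T⁴ = 6.554×10⁸ K⁴.
P = 0.24·5.67×10⁻⁸·0.3675·6.554×10⁸.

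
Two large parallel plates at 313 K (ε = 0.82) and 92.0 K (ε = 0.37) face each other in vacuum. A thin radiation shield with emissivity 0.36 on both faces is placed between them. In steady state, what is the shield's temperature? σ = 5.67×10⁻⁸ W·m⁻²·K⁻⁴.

In steady state the net flux on the hot side equals that on the cold side.
σ(T₁⁴−T_s⁴)/D₁ = σ(T_s⁴−T₂⁴)/D₂, with D₁ = 1/ε₁+1/ε_s−1 = 2.997, D₂ = 1/ε_s+1/ε₂−1 = 4.480.
Solve for T_s⁴: T_s⁴ = (D₂·T₁⁴ + D₁·T₂⁴)/(D₁+D₂) = 5.780×10⁹ K⁴.

T_s ≈ 276 K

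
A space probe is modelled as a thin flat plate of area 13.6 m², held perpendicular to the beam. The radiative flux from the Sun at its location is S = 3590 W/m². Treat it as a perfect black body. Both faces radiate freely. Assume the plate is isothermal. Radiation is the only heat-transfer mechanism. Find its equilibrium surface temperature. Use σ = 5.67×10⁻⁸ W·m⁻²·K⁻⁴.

T ≈ 422 K

At equilibrium, absorbed power = emitted power.
Absorbing cross-section = A = 13.60 m²; emitting surface = 2A = 27.20 m² (ratio 2).
S·A_cross = εσ·A_surf·T⁴  ⇒  T⁴ = S/(2σ).
T⁴ = 1.00·3590/(2·5.67×10⁻⁸) = 3.166×10¹⁰ K⁴.
T = (3.166×10¹⁰)^(1/4).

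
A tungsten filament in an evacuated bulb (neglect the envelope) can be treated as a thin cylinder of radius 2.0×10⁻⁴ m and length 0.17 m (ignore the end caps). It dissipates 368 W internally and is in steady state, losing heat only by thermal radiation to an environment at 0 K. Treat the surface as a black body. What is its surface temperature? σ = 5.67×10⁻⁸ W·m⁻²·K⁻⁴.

T ≈ 2350 K

Steady state: internal power = radiated power, P = εσA T⁴.
Radiating area A = 2πrL = 2.136×10⁻⁴ m².
T⁴ = P/(εσA) = 368/(1.0·5.67×10⁻⁸·2.136×10⁻⁴) = 3.038×10¹³ K⁴.
T = (3.038×10¹³)^(1/4).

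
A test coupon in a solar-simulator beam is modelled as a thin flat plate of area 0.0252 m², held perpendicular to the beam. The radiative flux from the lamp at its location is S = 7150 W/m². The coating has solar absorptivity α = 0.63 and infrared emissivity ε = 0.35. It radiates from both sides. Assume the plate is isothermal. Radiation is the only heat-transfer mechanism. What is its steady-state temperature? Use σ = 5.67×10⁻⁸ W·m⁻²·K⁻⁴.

T ≈ 580 K

At equilibrium, absorbed power = emitted power.
Absorbing cross-section = A = 0.02520 m²; emitting surface = 2A = 0.05040 m² (ratio 2).
αS·A_cross = εσ·A_surf·T⁴  ⇒  T⁴ = αS/(ε·2σ).
T⁴ = 0.630·7150/(0.35·2·5.67×10⁻⁸) = 1.135×10¹¹ K⁴.
T = (1.135×10¹¹)^(1/4).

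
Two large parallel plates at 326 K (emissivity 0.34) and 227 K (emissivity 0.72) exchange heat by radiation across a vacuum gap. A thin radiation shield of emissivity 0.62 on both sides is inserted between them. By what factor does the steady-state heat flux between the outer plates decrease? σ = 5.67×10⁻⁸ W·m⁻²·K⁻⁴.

Without shield: q₀ = σΔ(T⁴)/(1/ε₁+1/ε₂−1) with denominator 3.330.
With shield the two gaps are in series; the resistances add: (1/ε₁+1/ε_s−1)+(1/ε_s+1/ε₂−1) = 3.554+2.002 = 5.556.
Heat-flux ratio q₀/q = 5.556/3.330.

factor ≈ 1.67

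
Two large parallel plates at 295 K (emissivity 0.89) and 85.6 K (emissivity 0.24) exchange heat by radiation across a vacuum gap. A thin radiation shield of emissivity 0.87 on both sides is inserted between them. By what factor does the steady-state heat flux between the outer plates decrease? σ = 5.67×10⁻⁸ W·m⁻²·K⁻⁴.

factor ≈ 1.30

Without shield: q₀ = σΔ(T⁴)/(1/ε₁+1/ε₂−1) with denominator 4.290.
With shield the two gaps are in series; the resistances add: (1/ε₁+1/ε_s−1)+(1/ε_s+1/ε₂−1) = 1.273+4.316 = 5.589.
Heat-flux ratio q₀/q = 5.589/4.290.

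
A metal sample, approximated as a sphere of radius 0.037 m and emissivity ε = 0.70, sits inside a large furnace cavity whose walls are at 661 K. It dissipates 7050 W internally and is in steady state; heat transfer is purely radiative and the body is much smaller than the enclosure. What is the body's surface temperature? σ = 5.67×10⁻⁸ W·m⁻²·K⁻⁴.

For a small grey body in a large enclosure, net radiated power = εσA(T⁴ − T_w⁴).
Steady state: P = εσA(T⁴ − T_w⁴) with A = 4πr² = 0.01720 m².
T⁴ = P/(εσA) + T_w⁴ = 7050/(0.70·5.67×10⁻⁸·0.01720) + (661)⁴
    = 1.033×10¹³ + 1.909×10¹¹ = 1.052×10¹³ K⁴.

T ≈ 1800 K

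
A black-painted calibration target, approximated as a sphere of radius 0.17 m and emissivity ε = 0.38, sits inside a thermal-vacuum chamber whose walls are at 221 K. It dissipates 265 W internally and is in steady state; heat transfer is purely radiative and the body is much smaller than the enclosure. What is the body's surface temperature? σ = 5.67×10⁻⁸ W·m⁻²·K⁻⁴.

For a small grey body in a large enclosure, net radiated power = εσA(T⁴ − T_w⁴).
Steady state: P = εσA(T⁴ − T_w⁴) with A = 4πr² = 0.3632 m².
T⁴ = P/(εσA) + T_w⁴ = 265/(0.38·5.67×10⁻⁸·0.3632) + (221)⁴
    = 3.387×10¹⁰ + 2.385×10⁹ = 3.625×10¹⁰ K⁴.

T ≈ 436 K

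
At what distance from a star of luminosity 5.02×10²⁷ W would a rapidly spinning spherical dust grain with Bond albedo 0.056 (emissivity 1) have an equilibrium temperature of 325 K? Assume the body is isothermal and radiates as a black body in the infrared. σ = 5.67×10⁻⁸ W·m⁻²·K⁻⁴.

For an isothermal black-emitting sphere, (1−a)S·πr² = σ·4πr²·T⁴ ⇒ S = 4σT⁴/(1−a).
S = 4·5.67×10⁻⁸·(325)⁴/0.944 = 2680 W/m².
Flux falls as S = L/(4πd²), so d = √(L/(4πS)) = √(5.02×10²⁷/(4π·2680)).

d ≈ 3.86×10¹¹ m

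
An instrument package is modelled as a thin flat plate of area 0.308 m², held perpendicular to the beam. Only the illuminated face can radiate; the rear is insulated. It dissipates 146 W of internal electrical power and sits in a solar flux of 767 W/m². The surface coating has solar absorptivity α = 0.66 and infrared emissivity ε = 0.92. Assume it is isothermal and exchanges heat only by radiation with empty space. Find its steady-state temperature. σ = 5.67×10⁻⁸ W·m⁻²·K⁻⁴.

T ≈ 370 K

At steady state, absorbed solar power + internal power = radiated power.
Absorbed: α·S·A_cross = 0.66·767·0.3080 = 155.9 W (cross-section A).
Total input = 155.9 + 146 = 301.9 W.
Radiated: εσ·A_surf·T⁴ with A_surf = A = 0.3080 m².
T⁴ = 301.9/(0.92·5.67×10⁻⁸·0.3080) = 1.879×10¹⁰ K⁴.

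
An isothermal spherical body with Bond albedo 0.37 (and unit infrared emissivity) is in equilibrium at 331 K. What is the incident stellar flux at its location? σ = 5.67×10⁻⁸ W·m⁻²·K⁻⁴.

S ≈ 4320 W/m²

(1−a)S·πr² = σ·4πr²·T⁴ ⇒ S = 4σT⁴/(1−a).
S = 4·5.67×10⁻⁸·1.200×10¹⁰/0.630.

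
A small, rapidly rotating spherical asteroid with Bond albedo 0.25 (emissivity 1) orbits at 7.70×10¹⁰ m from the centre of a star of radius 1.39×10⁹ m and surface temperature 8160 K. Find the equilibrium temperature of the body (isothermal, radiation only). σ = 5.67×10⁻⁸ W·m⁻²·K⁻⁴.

The star's surface emits σT_*⁴; at distance d the flux is S = σT_*⁴(R_*/d)².
S = 5.67×10⁻⁸·(8160)⁴·(1.39×10⁹/7.70×10¹⁰)² = 81920 W/m².
For an isothermal sphere T⁴ = (1−a)S/(4σ) = 2.709×10¹¹ K⁴.

T ≈ 721 K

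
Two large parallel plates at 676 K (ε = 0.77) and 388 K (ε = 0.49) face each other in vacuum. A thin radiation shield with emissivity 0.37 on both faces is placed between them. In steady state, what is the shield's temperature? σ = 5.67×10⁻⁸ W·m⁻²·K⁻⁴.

T_s ≈ 596 K

In steady state the net flux on the hot side equals that on the cold side.
σ(T₁⁴−T_s⁴)/D₁ = σ(T_s⁴−T₂⁴)/D₂, with D₁ = 1/ε₁+1/ε_s−1 = 3.001, D₂ = 1/ε_s+1/ε₂−1 = 3.744.
Solve for T_s⁴: T_s⁴ = (D₂·T₁⁴ + D₁·T₂⁴)/(D₁+D₂) = 1.260×10¹¹ K⁴.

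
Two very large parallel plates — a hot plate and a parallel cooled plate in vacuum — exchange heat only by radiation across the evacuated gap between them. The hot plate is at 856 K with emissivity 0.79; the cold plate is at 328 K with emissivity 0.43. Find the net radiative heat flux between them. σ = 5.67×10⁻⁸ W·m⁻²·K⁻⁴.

For two infinite grey parallel plates, q = σ(T₁⁴ − T₂⁴)/(1/ε₁ + 1/ε₂ − 1).
T₁⁴ − T₂⁴ = 5.369×10¹¹ − 1.157×10¹⁰ = 5.253×10¹¹ K⁴.
1/ε₁ + 1/ε₂ − 1 = 1.266 + 2.326 − 1 = 2.591.
q = 5.67×10⁻⁸ × 5.253×10¹¹ / 2.591.

q ≈ 11500 W/m²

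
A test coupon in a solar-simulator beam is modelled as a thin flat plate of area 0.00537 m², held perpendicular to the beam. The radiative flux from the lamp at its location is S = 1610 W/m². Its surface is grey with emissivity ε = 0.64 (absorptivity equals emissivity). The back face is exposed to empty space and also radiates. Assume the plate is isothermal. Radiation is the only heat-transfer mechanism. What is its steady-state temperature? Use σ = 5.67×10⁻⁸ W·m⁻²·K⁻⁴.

At equilibrium, absorbed power = emitted power.
Absorbing cross-section = A = 0.005370 m²; emitting surface = 2A = 0.01074 m² (ratio 2).
εS·A_cross = εσ·A_surf·T⁴  ⇒  T⁴ = S/(2σ)   (ε cancels).
T⁴ = 1610/(2·5.67×10⁻⁸) = 1.420×10¹⁰ K⁴.
T = (1.420×10¹⁰)^(1/4).

T ≈ 345 K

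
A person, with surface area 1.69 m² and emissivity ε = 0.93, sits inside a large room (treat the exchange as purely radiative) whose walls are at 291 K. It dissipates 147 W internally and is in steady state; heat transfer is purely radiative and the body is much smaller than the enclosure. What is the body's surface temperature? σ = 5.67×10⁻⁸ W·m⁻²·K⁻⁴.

T ≈ 306 K

For a small grey body in a large enclosure, net radiated power = εσA(T⁴ − T_w⁴).
Steady state: P = εσA(T⁴ − T_w⁴) with A = 1.69 m².
T⁴ = P/(εσA) + T_w⁴ = 147/(0.93·5.67×10⁻⁸·1.690) + (291)⁴
    = 1.650×10⁹ + 7.171×10⁹ = 8.820×10⁹ K⁴.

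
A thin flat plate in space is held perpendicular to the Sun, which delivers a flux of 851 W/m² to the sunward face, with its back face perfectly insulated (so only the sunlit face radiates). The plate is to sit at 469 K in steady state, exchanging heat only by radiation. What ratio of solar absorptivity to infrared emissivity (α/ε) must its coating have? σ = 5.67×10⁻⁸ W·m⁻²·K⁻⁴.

Balance: αS·A = εσ·1A·T⁴ ⇒ α/ε = σT⁴/S.
α/ε = 5.67×10⁻⁸·(469)⁴/851 = 5.67×10⁻⁸·4.838×10¹⁰/851.

α/ε ≈ 3.22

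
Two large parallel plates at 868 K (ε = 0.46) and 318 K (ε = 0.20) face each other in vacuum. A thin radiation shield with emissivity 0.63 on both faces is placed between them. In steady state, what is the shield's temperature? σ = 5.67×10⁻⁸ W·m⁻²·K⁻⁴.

T_s ≈ 787 K

In steady state the net flux on the hot side equals that on the cold side.
σ(T₁⁴−T_s⁴)/D₁ = σ(T_s⁴−T₂⁴)/D₂, with D₁ = 1/ε₁+1/ε_s−1 = 2.761, D₂ = 1/ε_s+1/ε₂−1 = 5.587.
Solve for T_s⁴: T_s⁴ = (D₂·T₁⁴ + D₁·T₂⁴)/(D₁+D₂) = 3.833×10¹¹ K⁴.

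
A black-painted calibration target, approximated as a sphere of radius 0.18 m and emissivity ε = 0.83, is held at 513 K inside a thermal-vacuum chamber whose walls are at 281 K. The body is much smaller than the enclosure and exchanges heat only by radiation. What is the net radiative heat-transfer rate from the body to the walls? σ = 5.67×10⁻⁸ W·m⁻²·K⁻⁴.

For a small grey body in a large enclosure: P_net = εσA(T_body⁴ − T_wall⁴).
A = 4πr² = 0.4072 m²; T_body⁴ − T_wall⁴ = 6.926×10¹⁰ − 6.235×10⁹ = 6.302×10¹⁰ K⁴.
|P_net| = 0.83·5.67×10⁻⁸·0.4072·6.302×10¹⁰.

P_net ≈ 1210 W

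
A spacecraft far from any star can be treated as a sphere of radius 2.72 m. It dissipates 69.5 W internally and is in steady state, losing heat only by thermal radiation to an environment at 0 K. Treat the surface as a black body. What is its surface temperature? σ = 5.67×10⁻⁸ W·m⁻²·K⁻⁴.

Steady state: internal power = radiated power, P = εσA T⁴.
Radiating area A = 4πr² = 92.97 m².
T⁴ = P/(εσA) = 69.5/(1.0·5.67×10⁻⁸·92.97) = 1.318×10⁷ K⁴.
T = (1.318×10⁷)^(1/4).

T ≈ 60.3 K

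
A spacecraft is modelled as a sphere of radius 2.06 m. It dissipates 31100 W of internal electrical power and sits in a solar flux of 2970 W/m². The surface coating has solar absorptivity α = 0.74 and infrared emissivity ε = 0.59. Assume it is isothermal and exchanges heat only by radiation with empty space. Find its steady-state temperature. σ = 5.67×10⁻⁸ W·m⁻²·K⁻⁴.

At steady state, absorbed solar power + internal power = radiated power.
Absorbed: α·S·A_cross = 0.74·2970·13.33 = 29300 W (cross-section πr²).
Total input = 29300 + 31100 = 60400 W.
Radiated: εσ·A_surf·T⁴ with A_surf = 4πr² = 53.33 m².
T⁴ = 60400/(0.59·5.67×10⁻⁸·53.33) = 3.386×10¹⁰ K⁴.

T ≈ 429 K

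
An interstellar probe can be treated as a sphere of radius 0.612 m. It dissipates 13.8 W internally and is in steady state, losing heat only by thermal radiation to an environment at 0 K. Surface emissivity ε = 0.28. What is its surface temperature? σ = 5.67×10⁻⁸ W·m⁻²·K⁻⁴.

Steady state: internal power = radiated power, P = εσA T⁴.
Radiating area A = 4πr² = 4.707 m².
T⁴ = P/(εσA) = 13.8/(0.28·5.67×10⁻⁸·4.707) = 1.847×10⁸ K⁴.
T = (1.847×10⁸)^(1/4).

T ≈ 117 K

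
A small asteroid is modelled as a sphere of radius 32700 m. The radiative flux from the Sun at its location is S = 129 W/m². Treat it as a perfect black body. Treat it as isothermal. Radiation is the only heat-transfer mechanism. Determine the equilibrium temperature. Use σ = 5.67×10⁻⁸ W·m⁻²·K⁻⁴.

T ≈ 154 K

At equilibrium, absorbed power = emitted power.
Absorbing cross-section = πr² = 3.359×10⁹ m²; emitting surface = 4πr² = 1.344×10¹⁰ m² (ratio 4).
S·A_cross = εσ·A_surf·T⁴  ⇒  T⁴ = S/(4σ).
T⁴ = 1.00·129/(4·5.67×10⁻⁸) = 5.688×10⁸ K⁴.
T = (5.688×10⁸)^(1/4).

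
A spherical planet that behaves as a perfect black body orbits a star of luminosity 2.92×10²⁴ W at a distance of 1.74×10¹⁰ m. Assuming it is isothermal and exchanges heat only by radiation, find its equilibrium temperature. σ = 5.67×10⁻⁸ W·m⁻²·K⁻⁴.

T ≈ 241 K

First find the stellar flux at distance d: S = L/(4πd²) = 2.92×10²⁴/(4π·(1.74×10¹⁰)²) = 767.5 W/m².
For an isothermal sphere, absorbed (1−a)S·πr² = emitted σ·4πr²·T⁴, so T⁴ = (1−a)S/(4σ).
T⁴ = 1.00·767.5/(4·5.67×10⁻⁸) = 3.384×10⁹ K⁴.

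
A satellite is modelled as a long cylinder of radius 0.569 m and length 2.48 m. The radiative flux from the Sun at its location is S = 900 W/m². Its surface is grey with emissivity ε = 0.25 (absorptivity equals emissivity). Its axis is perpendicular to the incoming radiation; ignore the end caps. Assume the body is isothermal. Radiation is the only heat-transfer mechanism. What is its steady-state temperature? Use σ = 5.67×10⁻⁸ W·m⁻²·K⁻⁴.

At equilibrium, absorbed power = emitted power.
Absorbing cross-section = 2rL = 2.822 m²; emitting surface = 2πrL = 8.866 m² (ratio π).
εS·A_cross = εσ·A_surf·T⁴  ⇒  T⁴ = S/(πσ)   (ε cancels).
T⁴ = 900/(π·5.67×10⁻⁸) = 5.053×10⁹ K⁴.
T = (5.053×10⁹)^(1/4).

T ≈ 267 K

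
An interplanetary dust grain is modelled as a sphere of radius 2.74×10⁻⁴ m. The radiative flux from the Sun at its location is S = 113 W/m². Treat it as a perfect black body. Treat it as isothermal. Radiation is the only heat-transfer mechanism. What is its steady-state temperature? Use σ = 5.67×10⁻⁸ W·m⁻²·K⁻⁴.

T ≈ 149 K

At equilibrium, absorbed power = emitted power.
Absorbing cross-section = πr² = 2.359×10⁻⁷ m²; emitting surface = 4πr² = 9.434×10⁻⁷ m² (ratio 4).
S·A_cross = εσ·A_surf·T⁴  ⇒  T⁴ = S/(4σ).
T⁴ = 1.00·113/(4·5.67×10⁻⁸) = 4.982×10⁸ K⁴.
T = (4.982×10⁸)^(1/4).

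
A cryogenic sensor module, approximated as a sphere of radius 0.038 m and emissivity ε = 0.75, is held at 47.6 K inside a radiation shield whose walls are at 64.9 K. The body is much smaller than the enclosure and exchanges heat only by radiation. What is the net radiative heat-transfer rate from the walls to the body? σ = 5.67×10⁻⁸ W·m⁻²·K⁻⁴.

For a small grey body in a large enclosure: P_net = εσA(T_body⁴ − T_wall⁴).
A = 4πr² = 0.01815 m²; T_body⁴ − T_wall⁴ = 5.134×10⁶ − 1.774×10⁷ = -1.261×10⁷ K⁴.
|P_net| = 0.75·5.67×10⁻⁸·0.01815·1.261×10⁷.

P_net ≈ 0.00973 W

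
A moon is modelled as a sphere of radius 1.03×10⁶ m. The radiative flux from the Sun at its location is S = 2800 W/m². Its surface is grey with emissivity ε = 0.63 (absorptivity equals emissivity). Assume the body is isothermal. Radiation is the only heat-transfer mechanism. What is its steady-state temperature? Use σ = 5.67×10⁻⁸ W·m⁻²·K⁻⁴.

At equilibrium, absorbed power = emitted power.
Absorbing cross-section = πr² = 3.333×10¹² m²; emitting surface = 4πr² = 1.333×10¹³ m² (ratio 4).
εS·A_cross = εσ·A_surf·T⁴  ⇒  T⁴ = S/(4σ)   (ε cancels).
T⁴ = 2800/(4·5.67×10⁻⁸) = 1.235×10¹⁰ K⁴.
T = (1.235×10¹⁰)^(1/4).

T ≈ 333 K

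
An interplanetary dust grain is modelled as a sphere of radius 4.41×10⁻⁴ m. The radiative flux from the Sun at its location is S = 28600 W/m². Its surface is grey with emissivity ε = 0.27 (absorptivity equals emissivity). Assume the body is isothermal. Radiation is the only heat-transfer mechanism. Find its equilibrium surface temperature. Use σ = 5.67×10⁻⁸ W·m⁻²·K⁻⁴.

T ≈ 596 K

At equilibrium, absorbed power = emitted power.
Absorbing cross-section = πr² = 6.110×10⁻⁷ m²; emitting surface = 4πr² = 2.444×10⁻⁶ m² (ratio 4).
εS·A_cross = εσ·A_surf·T⁴  ⇒  T⁴ = S/(4σ)   (ε cancels).
T⁴ = 28600/(4·5.67×10⁻⁸) = 1.261×10¹¹ K⁴.
T = (1.261×10¹¹)^(1/4).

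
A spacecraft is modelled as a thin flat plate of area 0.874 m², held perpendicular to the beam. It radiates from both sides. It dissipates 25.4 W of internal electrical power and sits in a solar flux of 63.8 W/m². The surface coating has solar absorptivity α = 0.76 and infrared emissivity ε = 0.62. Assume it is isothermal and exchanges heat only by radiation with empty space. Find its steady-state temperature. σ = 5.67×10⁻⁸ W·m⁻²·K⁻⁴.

T ≈ 182 K

At steady state, absorbed solar power + internal power = radiated power.
Absorbed: α·S·A_cross = 0.76·63.8·0.8740 = 42.38 W (cross-section A).
Total input = 42.38 + 25.4 = 67.78 W.
Radiated: εσ·A_surf·T⁴ with A_surf = 2A = 1.748 m².
T⁴ = 67.78/(0.62·5.67×10⁻⁸·1.748) = 1.103×10⁹ K⁴.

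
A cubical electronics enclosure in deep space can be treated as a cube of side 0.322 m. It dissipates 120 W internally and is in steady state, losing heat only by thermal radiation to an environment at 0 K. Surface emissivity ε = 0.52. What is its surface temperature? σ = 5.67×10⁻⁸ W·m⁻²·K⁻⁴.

T ≈ 284 K

Steady state: internal power = radiated power, P = εσA T⁴.
Radiating area A = 6L² = 0.6221 m².
T⁴ = P/(εσA) = 120/(0.52·5.67×10⁻⁸·0.6221) = 6.542×10⁹ K⁴.
T = (6.542×10⁹)^(1/4).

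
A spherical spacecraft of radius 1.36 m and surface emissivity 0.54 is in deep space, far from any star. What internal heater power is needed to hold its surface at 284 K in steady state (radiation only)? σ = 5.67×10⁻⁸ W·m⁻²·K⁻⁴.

P = εσ·4πr²·T⁴.
4πr² = 23.24 m²; T⁴ = 6.505×10⁹ K⁴.
P = 0.54·5.67×10⁻⁸·23.24·6.505×10⁹.

P ≈ 4630 W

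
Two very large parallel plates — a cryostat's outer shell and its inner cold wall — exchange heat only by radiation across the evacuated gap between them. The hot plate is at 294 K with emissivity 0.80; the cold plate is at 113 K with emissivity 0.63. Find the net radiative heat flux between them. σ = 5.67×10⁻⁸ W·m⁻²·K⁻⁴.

q ≈ 226 W/m²

For two infinite grey parallel plates, q = σ(T₁⁴ − T₂⁴)/(1/ε₁ + 1/ε₂ − 1).
T₁⁴ − T₂⁴ = 7.471×10⁹ − 1.630×10⁸ = 7.308×10⁹ K⁴.
1/ε₁ + 1/ε₂ − 1 = 1.250 + 1.587 − 1 = 1.837.
q = 5.67×10⁻⁸ × 7.308×10⁹ / 1.837.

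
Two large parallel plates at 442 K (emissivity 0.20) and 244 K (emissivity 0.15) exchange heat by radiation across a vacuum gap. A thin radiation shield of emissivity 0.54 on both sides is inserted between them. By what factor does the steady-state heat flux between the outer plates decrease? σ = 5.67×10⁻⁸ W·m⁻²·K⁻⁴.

Without shield: q₀ = σΔ(T⁴)/(1/ε₁+1/ε₂−1) with denominator 10.67.
With shield the two gaps are in series; the resistances add: (1/ε₁+1/ε_s−1)+(1/ε_s+1/ε₂−1) = 5.852+7.519 = 13.37.
Heat-flux ratio q₀/q = 13.37/10.67.

factor ≈ 1.25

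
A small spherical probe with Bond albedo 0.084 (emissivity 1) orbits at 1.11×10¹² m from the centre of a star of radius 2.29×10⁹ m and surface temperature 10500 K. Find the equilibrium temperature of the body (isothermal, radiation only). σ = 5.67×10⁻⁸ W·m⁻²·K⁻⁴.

T ≈ 330 K

The star's surface emits σT_*⁴; at distance d the flux is S = σT_*⁴(R_*/d)².
S = 5.67×10⁻⁸·(10500)⁴·(2.29×10⁹/1.11×10¹²)² = 2933 W/m².
For an isothermal sphere T⁴ = (1−a)S/(4σ) = 1.185×10¹⁰ K⁴.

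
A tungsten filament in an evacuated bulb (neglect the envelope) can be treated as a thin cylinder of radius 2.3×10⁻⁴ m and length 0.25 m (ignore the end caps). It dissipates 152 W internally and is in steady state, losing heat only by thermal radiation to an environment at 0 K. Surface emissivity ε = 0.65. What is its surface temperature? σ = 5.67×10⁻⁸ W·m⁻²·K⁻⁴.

Steady state: internal power = radiated power, P = εσA T⁴.
Radiating area A = 2πrL = 3.613×10⁻⁴ m².
T⁴ = P/(εσA) = 152/(0.65·5.67×10⁻⁸·3.613×10⁻⁴) = 1.142×10¹³ K⁴.
T = (1.142×10¹³)^(1/4).

T ≈ 1840 K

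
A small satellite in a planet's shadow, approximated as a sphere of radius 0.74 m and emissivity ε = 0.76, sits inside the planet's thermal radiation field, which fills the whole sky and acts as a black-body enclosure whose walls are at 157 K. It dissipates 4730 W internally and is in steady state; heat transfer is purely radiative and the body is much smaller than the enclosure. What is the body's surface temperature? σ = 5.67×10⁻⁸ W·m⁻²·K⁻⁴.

T ≈ 359 K

For a small grey body in a large enclosure, net radiated power = εσA(T⁴ − T_w⁴).
Steady state: P = εσA(T⁴ − T_w⁴) with A = 4πr² = 6.881 m².
T⁴ = P/(εσA) + T_w⁴ = 4730/(0.76·5.67×10⁻⁸·6.881) + (157)⁴
    = 1.595×10¹⁰ + 6.076×10⁸ = 1.656×10¹⁰ K⁴.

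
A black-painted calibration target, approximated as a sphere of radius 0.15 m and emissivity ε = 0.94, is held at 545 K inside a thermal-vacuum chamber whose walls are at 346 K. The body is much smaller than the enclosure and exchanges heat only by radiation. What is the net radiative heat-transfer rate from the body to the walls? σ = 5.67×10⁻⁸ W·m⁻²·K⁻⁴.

P_net ≈ 1110 W

For a small grey body in a large enclosure: P_net = εσA(T_body⁴ − T_wall⁴).
A = 4πr² = 0.2827 m²; T_body⁴ − T_wall⁴ = 8.822×10¹⁰ − 1.433×10¹⁰ = 7.389×10¹⁰ K⁴.
|P_net| = 0.94·5.67×10⁻⁸·0.2827·7.389×10¹⁰.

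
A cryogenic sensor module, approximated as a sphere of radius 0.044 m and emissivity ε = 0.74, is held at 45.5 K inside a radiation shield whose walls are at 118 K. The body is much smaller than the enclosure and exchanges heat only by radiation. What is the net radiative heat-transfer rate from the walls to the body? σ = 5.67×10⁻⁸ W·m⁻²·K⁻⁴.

For a small grey body in a large enclosure: P_net = εσA(T_body⁴ − T_wall⁴).
A = 4πr² = 0.02433 m²; T_body⁴ − T_wall⁴ = 4.286×10⁶ − 1.939×10⁸ = -1.896×10⁸ K⁴.
|P_net| = 0.74·5.67×10⁻⁸·0.02433·1.896×10⁸.

P_net ≈ 0.194 W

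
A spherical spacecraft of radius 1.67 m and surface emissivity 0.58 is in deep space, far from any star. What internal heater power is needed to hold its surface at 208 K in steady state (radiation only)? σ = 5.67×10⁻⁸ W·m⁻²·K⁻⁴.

P ≈ 2160 W

P = εσ·4πr²·T⁴.
4πr² = 35.05 m²; T⁴ = 1.872×10⁹ K⁴.
P = 0.58·5.67×10⁻⁸·35.05·1.872×10⁹.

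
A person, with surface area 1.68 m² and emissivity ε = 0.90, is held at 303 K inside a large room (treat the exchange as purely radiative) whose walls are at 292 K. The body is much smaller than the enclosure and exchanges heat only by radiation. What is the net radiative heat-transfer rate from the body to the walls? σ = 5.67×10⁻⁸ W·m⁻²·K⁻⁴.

For a small grey body in a large enclosure: P_net = εσA(T_body⁴ − T_wall⁴).
A = 1.68 m²; T_body⁴ − T_wall⁴ = 8.429×10⁹ − 7.270×10⁹ = 1.159×10⁹ K⁴.
|P_net| = 0.90·5.67×10⁻⁸·1.680·1.159×10⁹.

P_net ≈ 99.4 W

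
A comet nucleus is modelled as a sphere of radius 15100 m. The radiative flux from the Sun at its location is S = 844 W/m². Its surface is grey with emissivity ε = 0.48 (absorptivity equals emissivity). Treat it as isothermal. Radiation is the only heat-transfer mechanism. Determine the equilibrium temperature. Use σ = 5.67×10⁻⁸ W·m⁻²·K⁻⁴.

T ≈ 247 K

At equilibrium, absorbed power = emitted power.
Absorbing cross-section = πr² = 7.163×10⁸ m²; emitting surface = 4πr² = 2.865×10⁹ m² (ratio 4).
εS·A_cross = εσ·A_surf·T⁴  ⇒  T⁴ = S/(4σ)   (ε cancels).
T⁴ = 844/(4·5.67×10⁻⁸) = 3.721×10⁹ K⁴.
T = (3.721×10⁹)^(1/4).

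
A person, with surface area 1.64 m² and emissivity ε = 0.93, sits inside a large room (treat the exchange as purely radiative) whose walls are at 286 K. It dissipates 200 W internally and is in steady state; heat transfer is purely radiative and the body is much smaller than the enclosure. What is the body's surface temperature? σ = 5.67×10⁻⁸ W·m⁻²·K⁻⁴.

T ≈ 308 K

For a small grey body in a large enclosure, net radiated power = εσA(T⁴ − T_w⁴).
Steady state: P = εσA(T⁴ − T_w⁴) with A = 1.64 m².
T⁴ = P/(εσA) + T_w⁴ = 200/(0.93·5.67×10⁻⁸·1.640) + (286)⁴
    = 2.313×10⁹ + 6.691×10⁹ = 9.003×10⁹ K⁴.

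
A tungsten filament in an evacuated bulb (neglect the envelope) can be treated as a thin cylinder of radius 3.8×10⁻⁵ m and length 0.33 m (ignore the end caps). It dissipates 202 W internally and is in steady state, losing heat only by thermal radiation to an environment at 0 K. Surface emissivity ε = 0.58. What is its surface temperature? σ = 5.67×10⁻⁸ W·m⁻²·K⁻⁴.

T ≈ 2970 K

Steady state: internal power = radiated power, P = εσA T⁴.
Radiating area A = 2πrL = 7.879×10⁻⁵ m².
T⁴ = P/(εσA) = 202/(0.58·5.67×10⁻⁸·7.879×10⁻⁵) = 7.796×10¹³ K⁴.
T = (7.796×10¹³)^(1/4).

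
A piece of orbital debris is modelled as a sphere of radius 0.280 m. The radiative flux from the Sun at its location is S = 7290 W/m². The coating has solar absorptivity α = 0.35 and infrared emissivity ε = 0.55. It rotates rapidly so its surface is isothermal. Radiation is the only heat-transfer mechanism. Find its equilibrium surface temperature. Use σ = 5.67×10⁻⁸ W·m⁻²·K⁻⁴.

At equilibrium, absorbed power = emitted power.
Absorbing cross-section = πr² = 0.2463 m²; emitting surface = 4πr² = 0.9852 m² (ratio 4).
αS·A_cross = εσ·A_surf·T⁴  ⇒  T⁴ = αS/(ε·4σ).
T⁴ = 0.350·7290/(0.55·4·5.67×10⁻⁸) = 2.045×10¹⁰ K⁴.
T = (2.045×10¹⁰)^(1/4).

T ≈ 378 K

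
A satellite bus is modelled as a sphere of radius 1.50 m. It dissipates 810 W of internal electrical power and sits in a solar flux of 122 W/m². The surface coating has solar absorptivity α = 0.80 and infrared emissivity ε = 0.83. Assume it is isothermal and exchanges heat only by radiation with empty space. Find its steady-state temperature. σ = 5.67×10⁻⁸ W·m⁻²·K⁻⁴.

T ≈ 183 K

At steady state, absorbed solar power + internal power = radiated power.
Absorbed: α·S·A_cross = 0.80·122·7.069 = 689.9 W (cross-section πr²).
Total input = 689.9 + 810 = 1500 W.
Radiated: εσ·A_surf·T⁴ with A_surf = 4πr² = 28.27 m².
T⁴ = 1500/(0.83·5.67×10⁻⁸·28.27) = 1.127×10⁹ K⁴.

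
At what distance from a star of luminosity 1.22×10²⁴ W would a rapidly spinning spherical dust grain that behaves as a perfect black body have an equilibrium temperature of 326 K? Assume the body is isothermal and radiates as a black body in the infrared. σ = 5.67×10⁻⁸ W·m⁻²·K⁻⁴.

d ≈ 6.16×10⁹ m

For an isothermal black-emitting sphere, (1−a)S·πr² = σ·4πr²·T⁴ ⇒ S = 4σT⁴/(1−a).
S = 4·5.67×10⁻⁸·(326)⁴/1.00 = 2562 W/m².
Flux falls as S = L/(4πd²), so d = √(L/(4πS)) = √(1.22×10²⁴/(4π·2562)).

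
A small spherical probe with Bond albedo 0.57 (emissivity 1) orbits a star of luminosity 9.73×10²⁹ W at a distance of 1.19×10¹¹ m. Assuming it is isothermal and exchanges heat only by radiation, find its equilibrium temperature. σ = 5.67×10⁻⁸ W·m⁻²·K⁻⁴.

T ≈ 1790 K

First find the stellar flux at distance d: S = L/(4πd²) = 9.73×10²⁹/(4π·(1.19×10¹¹)²) = 5.468×10⁶ W/m².
For an isothermal sphere, absorbed (1−a)S·πr² = emitted σ·4πr²·T⁴, so T⁴ = (1−a)S/(4σ).
T⁴ = 0.430·5.468×10⁶/(4·5.67×10⁻⁸) = 1.037×10¹³ K⁴.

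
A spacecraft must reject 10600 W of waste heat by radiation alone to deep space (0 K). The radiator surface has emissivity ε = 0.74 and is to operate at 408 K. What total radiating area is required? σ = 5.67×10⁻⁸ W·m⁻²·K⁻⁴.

P = εσA T⁴ ⇒ A = P/(εσT⁴).
T⁴ = 2.771×10¹⁰ K⁴.
A = 10600/(0.74 × 5.67×10⁻⁸ × 2.771×10¹⁰).

A ≈ 9.12 m²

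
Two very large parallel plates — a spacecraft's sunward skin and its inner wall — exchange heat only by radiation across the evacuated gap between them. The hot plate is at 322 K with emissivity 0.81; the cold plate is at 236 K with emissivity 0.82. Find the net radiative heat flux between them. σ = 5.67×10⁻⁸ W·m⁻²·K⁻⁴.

For two infinite grey parallel plates, q = σ(T₁⁴ − T₂⁴)/(1/ε₁ + 1/ε₂ − 1).
T₁⁴ − T₂⁴ = 1.075×10¹⁰ − 3.102×10⁹ = 7.648×10⁹ K⁴.
1/ε₁ + 1/ε₂ − 1 = 1.235 + 1.220 − 1 = 1.454.
q = 5.67×10⁻⁸ × 7.648×10⁹ / 1.454.

q ≈ 298 W/m²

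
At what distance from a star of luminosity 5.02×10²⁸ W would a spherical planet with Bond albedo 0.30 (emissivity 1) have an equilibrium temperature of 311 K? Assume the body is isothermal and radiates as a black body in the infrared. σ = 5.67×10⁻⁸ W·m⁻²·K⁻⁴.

For an isothermal black-emitting sphere, (1−a)S·πr² = σ·4πr²·T⁴ ⇒ S = 4σT⁴/(1−a).
S = 4·5.67×10⁻⁸·(311)⁴/0.700 = 3031 W/m².
Flux falls as S = L/(4πd²), so d = √(L/(4πS)) = √(5.02×10²⁸/(4π·3031)).

d ≈ 1.15×10¹² m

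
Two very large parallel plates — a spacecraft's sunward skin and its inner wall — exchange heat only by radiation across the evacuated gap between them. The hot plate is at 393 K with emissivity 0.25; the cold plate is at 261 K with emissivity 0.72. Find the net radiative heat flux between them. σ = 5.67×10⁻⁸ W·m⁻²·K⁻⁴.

q ≈ 248 W/m²

For two infinite grey parallel plates, q = σ(T₁⁴ − T₂⁴)/(1/ε₁ + 1/ε₂ − 1).
T₁⁴ − T₂⁴ = 2.385×10¹⁰ − 4.640×10⁹ = 1.921×10¹⁰ K⁴.
1/ε₁ + 1/ε₂ − 1 = 4.000 + 1.389 − 1 = 4.389.
q = 5.67×10⁻⁸ × 1.921×10¹⁰ / 4.389.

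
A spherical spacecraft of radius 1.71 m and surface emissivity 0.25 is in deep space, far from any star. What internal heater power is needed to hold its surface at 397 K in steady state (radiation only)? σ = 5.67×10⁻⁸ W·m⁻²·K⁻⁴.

P = εσ·4πr²·T⁴.
4πr² = 36.75 m²; T⁴ = 2.484×10¹⁰ K⁴.
P = 0.25·5.67×10⁻⁸·36.75·2.484×10¹⁰.

P ≈ 12900 W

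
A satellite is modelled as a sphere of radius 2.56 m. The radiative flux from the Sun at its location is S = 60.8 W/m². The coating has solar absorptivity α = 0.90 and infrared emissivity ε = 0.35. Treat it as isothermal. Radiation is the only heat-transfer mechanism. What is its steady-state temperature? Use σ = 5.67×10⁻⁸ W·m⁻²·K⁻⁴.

At equilibrium, absorbed power = emitted power.
Absorbing cross-section = πr² = 20.59 m²; emitting surface = 4πr² = 82.35 m² (ratio 4).
αS·A_cross = εσ·A_surf·T⁴  ⇒  T⁴ = αS/(ε·4σ).
T⁴ = 0.900·60.8/(0.35·4·5.67×10⁻⁸) = 6.893×10⁸ K⁴.
T = (6.893×10⁸)^(1/4).

T ≈ 162 K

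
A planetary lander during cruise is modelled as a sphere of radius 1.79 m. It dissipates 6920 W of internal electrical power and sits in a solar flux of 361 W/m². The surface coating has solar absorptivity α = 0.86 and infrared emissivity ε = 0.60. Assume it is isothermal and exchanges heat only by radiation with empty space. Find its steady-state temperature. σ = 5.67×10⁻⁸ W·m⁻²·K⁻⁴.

T ≈ 293 K

At steady state, absorbed solar power + internal power = radiated power.
Absorbed: α·S·A_cross = 0.86·361·10.07 = 3125 W (cross-section πr²).
Total input = 3125 + 6920 = 10050 W.
Radiated: εσ·A_surf·T⁴ with A_surf = 4πr² = 40.26 m².
T⁴ = 10050/(0.60·5.67×10⁻⁸·40.26) = 7.333×10⁹ K⁴.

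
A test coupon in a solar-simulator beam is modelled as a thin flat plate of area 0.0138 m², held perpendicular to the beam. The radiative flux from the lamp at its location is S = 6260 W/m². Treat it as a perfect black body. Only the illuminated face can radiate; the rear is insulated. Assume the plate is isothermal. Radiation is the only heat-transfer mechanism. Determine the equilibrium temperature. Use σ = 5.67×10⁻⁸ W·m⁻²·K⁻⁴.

At equilibrium, absorbed power = emitted power.
Absorbing cross-section = A = 0.01380 m²; emitting surface = A = 0.01380 m² (ratio 1).
S·A_cross = εσ·A_surf·T⁴  ⇒  T⁴ = S/(1σ).
T⁴ = 1.00·6260/(1·5.67×10⁻⁸) = 1.104×10¹¹ K⁴.
T = (1.104×10¹¹)^(1/4).

T ≈ 576 K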